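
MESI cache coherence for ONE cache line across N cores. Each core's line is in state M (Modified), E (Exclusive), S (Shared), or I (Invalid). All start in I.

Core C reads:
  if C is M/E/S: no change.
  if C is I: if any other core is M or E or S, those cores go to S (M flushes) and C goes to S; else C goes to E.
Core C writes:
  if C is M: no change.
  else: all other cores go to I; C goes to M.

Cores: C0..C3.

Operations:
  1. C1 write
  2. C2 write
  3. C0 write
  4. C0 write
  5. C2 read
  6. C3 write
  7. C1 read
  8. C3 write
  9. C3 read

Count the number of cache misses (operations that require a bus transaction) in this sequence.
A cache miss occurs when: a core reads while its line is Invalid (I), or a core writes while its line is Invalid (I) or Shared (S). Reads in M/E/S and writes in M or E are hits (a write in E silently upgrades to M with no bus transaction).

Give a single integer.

Op 1: C1 write [C1 write: invalidate none -> C1=M] -> [I,M,I,I] [MISS #1: write from I]
Op 2: C2 write [C2 write: invalidate ['C1=M'] -> C2=M] -> [I,I,M,I] [MISS #2: write from I]
Op 3: C0 write [C0 write: invalidate ['C2=M'] -> C0=M] -> [M,I,I,I] [MISS #3: write from I]
Op 4: C0 write [C0 write: already M (modified), no change] -> [M,I,I,I] [hit: write from M]
Op 5: C2 read [C2 read from I: others=['C0=M'] -> C2=S, others downsized to S] -> [S,I,S,I] [MISS #4: read from I]
Op 6: C3 write [C3 write: invalidate ['C0=S', 'C2=S'] -> C3=M] -> [I,I,I,M] [MISS #5: write from I]
Op 7: C1 read [C1 read from I: others=['C3=M'] -> C1=S, others downsized to S] -> [I,S,I,S] [MISS #6: read from I]
Op 8: C3 write [C3 write: invalidate ['C1=S'] -> C3=M] -> [I,I,I,M] [MISS #7: write from S]
Op 9: C3 read [C3 read: already in M, no change] -> [I,I,I,M] [hit: read from M]

Answer: 7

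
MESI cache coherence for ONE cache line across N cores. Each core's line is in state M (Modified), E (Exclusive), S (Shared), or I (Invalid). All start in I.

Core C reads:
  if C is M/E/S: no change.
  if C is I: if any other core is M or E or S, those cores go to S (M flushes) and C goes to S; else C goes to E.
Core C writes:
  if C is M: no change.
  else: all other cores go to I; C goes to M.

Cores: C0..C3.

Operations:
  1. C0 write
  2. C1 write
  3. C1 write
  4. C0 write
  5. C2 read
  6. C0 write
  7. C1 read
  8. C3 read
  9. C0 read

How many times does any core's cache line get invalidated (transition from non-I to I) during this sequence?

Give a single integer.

Op 1: C0 write [C0 write: invalidate none -> C0=M] -> [M,I,I,I] (invalidations this op: 0; running total: 0)
Op 2: C1 write [C1 write: invalidate ['C0=M'] -> C1=M] -> [I,M,I,I] (invalidations this op: 1; running total: 1)
Op 3: C1 write [C1 write: already M (modified), no change] -> [I,M,I,I] (invalidations this op: 0; running total: 1)
Op 4: C0 write [C0 write: invalidate ['C1=M'] -> C0=M] -> [M,I,I,I] (invalidations this op: 1; running total: 2)
Op 5: C2 read [C2 read from I: others=['C0=M'] -> C2=S, others downsized to S] -> [S,I,S,I] (invalidations this op: 0; running total: 2)
Op 6: C0 write [C0 write: invalidate ['C2=S'] -> C0=M] -> [M,I,I,I] (invalidations this op: 1; running total: 3)
Op 7: C1 read [C1 read from I: others=['C0=M'] -> C1=S, others downsized to S] -> [S,S,I,I] (invalidations this op: 0; running total: 3)
Op 8: C3 read [C3 read from I: others=['C0=S', 'C1=S'] -> C3=S, others downsized to S] -> [S,S,I,S] (invalidations this op: 0; running total: 3)
Op 9: C0 read [C0 read: already in S, no change] -> [S,S,I,S] (invalidations this op: 0; running total: 3)

Answer: 3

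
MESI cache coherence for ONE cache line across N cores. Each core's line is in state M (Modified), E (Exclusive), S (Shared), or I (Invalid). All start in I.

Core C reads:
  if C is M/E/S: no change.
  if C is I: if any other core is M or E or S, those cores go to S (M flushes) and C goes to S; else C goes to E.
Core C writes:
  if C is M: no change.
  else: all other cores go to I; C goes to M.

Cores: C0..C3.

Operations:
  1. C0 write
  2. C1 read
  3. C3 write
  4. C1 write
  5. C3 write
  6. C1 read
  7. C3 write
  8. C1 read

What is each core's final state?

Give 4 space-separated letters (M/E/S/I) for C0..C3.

Answer: I S I S

Derivation:
Op 1: C0 write [C0 write: invalidate none -> C0=M] -> [M,I,I,I]
Op 2: C1 read [C1 read from I: others=['C0=M'] -> C1=S, others downsized to S] -> [S,S,I,I]
Op 3: C3 write [C3 write: invalidate ['C0=S', 'C1=S'] -> C3=M] -> [I,I,I,M]
Op 4: C1 write [C1 write: invalidate ['C3=M'] -> C1=M] -> [I,M,I,I]
Op 5: C3 write [C3 write: invalidate ['C1=M'] -> C3=M] -> [I,I,I,M]
Op 6: C1 read [C1 read from I: others=['C3=M'] -> C1=S, others downsized to S] -> [I,S,I,S]
Op 7: C3 write [C3 write: invalidate ['C1=S'] -> C3=M] -> [I,I,I,M]
Op 8: C1 read [C1 read from I: others=['C3=M'] -> C1=S, others downsized to S] -> [I,S,I,S]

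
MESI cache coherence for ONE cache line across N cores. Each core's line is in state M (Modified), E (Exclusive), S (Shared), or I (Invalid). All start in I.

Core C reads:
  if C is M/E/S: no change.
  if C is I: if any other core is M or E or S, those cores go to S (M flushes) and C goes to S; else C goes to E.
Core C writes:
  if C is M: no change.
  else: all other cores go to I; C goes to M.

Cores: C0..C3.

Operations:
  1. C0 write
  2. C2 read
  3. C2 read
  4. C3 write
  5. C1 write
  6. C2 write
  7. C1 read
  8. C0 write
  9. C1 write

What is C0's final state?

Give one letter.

Answer: I

Derivation:
Op 1: C0 write [C0 write: invalidate none -> C0=M] -> [M,I,I,I]
Op 2: C2 read [C2 read from I: others=['C0=M'] -> C2=S, others downsized to S] -> [S,I,S,I]
Op 3: C2 read [C2 read: already in S, no change] -> [S,I,S,I]
Op 4: C3 write [C3 write: invalidate ['C0=S', 'C2=S'] -> C3=M] -> [I,I,I,M]
Op 5: C1 write [C1 write: invalidate ['C3=M'] -> C1=M] -> [I,M,I,I]
Op 6: C2 write [C2 write: invalidate ['C1=M'] -> C2=M] -> [I,I,M,I]
Op 7: C1 read [C1 read from I: others=['C2=M'] -> C1=S, others downsized to S] -> [I,S,S,I]
Op 8: C0 write [C0 write: invalidate ['C1=S', 'C2=S'] -> C0=M] -> [M,I,I,I]
Op 9: C1 write [C1 write: invalidate ['C0=M'] -> C1=M] -> [I,M,I,I]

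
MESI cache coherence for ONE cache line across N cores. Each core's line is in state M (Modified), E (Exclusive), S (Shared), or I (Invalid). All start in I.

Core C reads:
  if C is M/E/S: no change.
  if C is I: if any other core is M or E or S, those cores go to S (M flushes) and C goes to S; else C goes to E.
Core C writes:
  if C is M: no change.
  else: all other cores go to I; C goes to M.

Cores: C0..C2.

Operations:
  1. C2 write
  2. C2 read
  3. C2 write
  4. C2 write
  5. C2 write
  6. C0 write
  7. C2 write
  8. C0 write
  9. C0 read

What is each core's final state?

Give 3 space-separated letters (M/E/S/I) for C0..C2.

Answer: M I I

Derivation:
Op 1: C2 write [C2 write: invalidate none -> C2=M] -> [I,I,M]
Op 2: C2 read [C2 read: already in M, no change] -> [I,I,M]
Op 3: C2 write [C2 write: already M (modified), no change] -> [I,I,M]
Op 4: C2 write [C2 write: already M (modified), no change] -> [I,I,M]
Op 5: C2 write [C2 write: already M (modified), no change] -> [I,I,M]
Op 6: C0 write [C0 write: invalidate ['C2=M'] -> C0=M] -> [M,I,I]
Op 7: C2 write [C2 write: invalidate ['C0=M'] -> C2=M] -> [I,I,M]
Op 8: C0 write [C0 write: invalidate ['C2=M'] -> C0=M] -> [M,I,I]
Op 9: C0 read [C0 read: already in M, no change] -> [M,I,I]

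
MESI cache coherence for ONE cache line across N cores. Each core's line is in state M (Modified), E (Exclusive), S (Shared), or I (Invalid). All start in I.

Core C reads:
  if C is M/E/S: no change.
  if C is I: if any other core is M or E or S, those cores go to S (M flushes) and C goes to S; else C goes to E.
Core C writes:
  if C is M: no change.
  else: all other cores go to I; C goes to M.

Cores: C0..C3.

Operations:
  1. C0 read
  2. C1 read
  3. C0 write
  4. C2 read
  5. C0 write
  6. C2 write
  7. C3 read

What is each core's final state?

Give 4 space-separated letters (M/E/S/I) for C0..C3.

Op 1: C0 read [C0 read from I: no other sharers -> C0=E (exclusive)] -> [E,I,I,I]
Op 2: C1 read [C1 read from I: others=['C0=E'] -> C1=S, others downsized to S] -> [S,S,I,I]
Op 3: C0 write [C0 write: invalidate ['C1=S'] -> C0=M] -> [M,I,I,I]
Op 4: C2 read [C2 read from I: others=['C0=M'] -> C2=S, others downsized to S] -> [S,I,S,I]
Op 5: C0 write [C0 write: invalidate ['C2=S'] -> C0=M] -> [M,I,I,I]
Op 6: C2 write [C2 write: invalidate ['C0=M'] -> C2=M] -> [I,I,M,I]
Op 7: C3 read [C3 read from I: others=['C2=M'] -> C3=S, others downsized to S] -> [I,I,S,S]

Answer: I I S S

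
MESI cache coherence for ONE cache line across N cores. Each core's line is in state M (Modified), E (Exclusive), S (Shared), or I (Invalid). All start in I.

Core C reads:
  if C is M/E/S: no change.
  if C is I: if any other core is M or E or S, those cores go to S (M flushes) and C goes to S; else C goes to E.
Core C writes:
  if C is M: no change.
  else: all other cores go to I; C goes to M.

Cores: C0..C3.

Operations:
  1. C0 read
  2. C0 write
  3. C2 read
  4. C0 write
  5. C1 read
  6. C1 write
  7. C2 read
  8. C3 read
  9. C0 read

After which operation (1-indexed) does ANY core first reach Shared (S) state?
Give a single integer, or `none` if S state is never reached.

Answer: 3

Derivation:
Op 1: C0 read [C0 read from I: no other sharers -> C0=E (exclusive)] -> [E,I,I,I]
Op 2: C0 write [C0 write: invalidate none -> C0=M] -> [M,I,I,I]
Op 3: C2 read [C2 read from I: others=['C0=M'] -> C2=S, others downsized to S] -> [S,I,S,I]
  -> First S state at op 3; remaining ops need not be traced.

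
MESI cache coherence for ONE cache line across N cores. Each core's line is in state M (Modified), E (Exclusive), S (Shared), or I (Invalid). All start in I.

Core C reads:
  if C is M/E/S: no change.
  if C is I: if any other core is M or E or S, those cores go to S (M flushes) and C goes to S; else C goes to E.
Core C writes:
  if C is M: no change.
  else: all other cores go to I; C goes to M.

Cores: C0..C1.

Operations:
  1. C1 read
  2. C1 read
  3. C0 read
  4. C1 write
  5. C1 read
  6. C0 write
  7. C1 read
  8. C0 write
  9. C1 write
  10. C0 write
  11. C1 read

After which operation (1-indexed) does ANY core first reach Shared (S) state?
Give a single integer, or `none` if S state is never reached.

Answer: 3

Derivation:
Op 1: C1 read [C1 read from I: no other sharers -> C1=E (exclusive)] -> [I,E]
Op 2: C1 read [C1 read: already in E, no change] -> [I,E]
Op 3: C0 read [C0 read from I: others=['C1=E'] -> C0=S, others downsized to S] -> [S,S]
  -> First S state at op 3; remaining ops need not be traced.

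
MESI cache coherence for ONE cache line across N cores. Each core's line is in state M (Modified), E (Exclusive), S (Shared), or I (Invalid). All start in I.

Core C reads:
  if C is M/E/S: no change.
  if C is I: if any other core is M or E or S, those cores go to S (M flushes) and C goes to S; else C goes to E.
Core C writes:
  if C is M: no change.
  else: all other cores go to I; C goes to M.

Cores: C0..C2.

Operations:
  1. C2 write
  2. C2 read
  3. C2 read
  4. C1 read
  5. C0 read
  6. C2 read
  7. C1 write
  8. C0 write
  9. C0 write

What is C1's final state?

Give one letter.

Op 1: C2 write [C2 write: invalidate none -> C2=M] -> [I,I,M]
Op 2: C2 read [C2 read: already in M, no change] -> [I,I,M]
Op 3: C2 read [C2 read: already in M, no change] -> [I,I,M]
Op 4: C1 read [C1 read from I: others=['C2=M'] -> C1=S, others downsized to S] -> [I,S,S]
Op 5: C0 read [C0 read from I: others=['C1=S', 'C2=S'] -> C0=S, others downsized to S] -> [S,S,S]
Op 6: C2 read [C2 read: already in S, no change] -> [S,S,S]
Op 7: C1 write [C1 write: invalidate ['C0=S', 'C2=S'] -> C1=M] -> [I,M,I]
Op 8: C0 write [C0 write: invalidate ['C1=M'] -> C0=M] -> [M,I,I]
Op 9: C0 write [C0 write: already M (modified), no change] -> [M,I,I]

Answer: I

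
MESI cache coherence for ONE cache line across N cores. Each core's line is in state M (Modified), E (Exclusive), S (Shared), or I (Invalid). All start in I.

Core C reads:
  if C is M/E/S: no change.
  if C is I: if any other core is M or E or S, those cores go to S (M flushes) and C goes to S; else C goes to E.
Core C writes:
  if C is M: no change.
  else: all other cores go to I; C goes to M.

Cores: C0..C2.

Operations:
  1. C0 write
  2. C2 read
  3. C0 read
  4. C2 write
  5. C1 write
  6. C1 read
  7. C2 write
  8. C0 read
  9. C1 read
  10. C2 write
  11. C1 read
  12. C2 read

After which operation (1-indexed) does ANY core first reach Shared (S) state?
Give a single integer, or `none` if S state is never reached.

Answer: 2

Derivation:
Op 1: C0 write [C0 write: invalidate none -> C0=M] -> [M,I,I]
Op 2: C2 read [C2 read from I: others=['C0=M'] -> C2=S, others downsized to S] -> [S,I,S]
  -> First S state at op 2; remaining ops need not be traced.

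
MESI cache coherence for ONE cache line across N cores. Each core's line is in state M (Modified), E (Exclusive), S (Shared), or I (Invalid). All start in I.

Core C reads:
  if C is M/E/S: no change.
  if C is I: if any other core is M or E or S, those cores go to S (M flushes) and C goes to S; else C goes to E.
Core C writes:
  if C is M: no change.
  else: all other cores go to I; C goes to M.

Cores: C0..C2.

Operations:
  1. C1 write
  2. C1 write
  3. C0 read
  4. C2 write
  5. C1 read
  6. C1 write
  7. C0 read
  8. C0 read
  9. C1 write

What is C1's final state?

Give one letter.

Answer: M

Derivation:
Op 1: C1 write [C1 write: invalidate none -> C1=M] -> [I,M,I]
Op 2: C1 write [C1 write: already M (modified), no change] -> [I,M,I]
Op 3: C0 read [C0 read from I: others=['C1=M'] -> C0=S, others downsized to S] -> [S,S,I]
Op 4: C2 write [C2 write: invalidate ['C0=S', 'C1=S'] -> C2=M] -> [I,I,M]
Op 5: C1 read [C1 read from I: others=['C2=M'] -> C1=S, others downsized to S] -> [I,S,S]
Op 6: C1 write [C1 write: invalidate ['C2=S'] -> C1=M] -> [I,M,I]
Op 7: C0 read [C0 read from I: others=['C1=M'] -> C0=S, others downsized to S] -> [S,S,I]
Op 8: C0 read [C0 read: already in S, no change] -> [S,S,I]
Op 9: C1 write [C1 write: invalidate ['C0=S'] -> C1=M] -> [I,M,I]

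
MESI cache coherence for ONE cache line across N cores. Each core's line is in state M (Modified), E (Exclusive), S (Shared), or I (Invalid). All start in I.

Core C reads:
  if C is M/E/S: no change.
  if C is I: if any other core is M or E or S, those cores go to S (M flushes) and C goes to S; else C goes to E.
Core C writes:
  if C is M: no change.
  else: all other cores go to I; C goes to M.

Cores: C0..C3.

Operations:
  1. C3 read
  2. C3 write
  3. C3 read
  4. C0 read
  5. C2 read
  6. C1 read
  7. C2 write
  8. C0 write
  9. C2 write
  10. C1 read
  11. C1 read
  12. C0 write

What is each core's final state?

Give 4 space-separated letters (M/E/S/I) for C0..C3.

Answer: M I I I

Derivation:
Op 1: C3 read [C3 read from I: no other sharers -> C3=E (exclusive)] -> [I,I,I,E]
Op 2: C3 write [C3 write: invalidate none -> C3=M] -> [I,I,I,M]
Op 3: C3 read [C3 read: already in M, no change] -> [I,I,I,M]
Op 4: C0 read [C0 read from I: others=['C3=M'] -> C0=S, others downsized to S] -> [S,I,I,S]
Op 5: C2 read [C2 read from I: others=['C0=S', 'C3=S'] -> C2=S, others downsized to S] -> [S,I,S,S]
Op 6: C1 read [C1 read from I: others=['C0=S', 'C2=S', 'C3=S'] -> C1=S, others downsized to S] -> [S,S,S,S]
Op 7: C2 write [C2 write: invalidate ['C0=S', 'C1=S', 'C3=S'] -> C2=M] -> [I,I,M,I]
Op 8: C0 write [C0 write: invalidate ['C2=M'] -> C0=M] -> [M,I,I,I]
Op 9: C2 write [C2 write: invalidate ['C0=M'] -> C2=M] -> [I,I,M,I]
Op 10: C1 read [C1 read from I: others=['C2=M'] -> C1=S, others downsized to S] -> [I,S,S,I]
Op 11: C1 read [C1 read: already in S, no change] -> [I,S,S,I]
Op 12: C0 write [C0 write: invalidate ['C1=S', 'C2=S'] -> C0=M] -> [M,I,I,I]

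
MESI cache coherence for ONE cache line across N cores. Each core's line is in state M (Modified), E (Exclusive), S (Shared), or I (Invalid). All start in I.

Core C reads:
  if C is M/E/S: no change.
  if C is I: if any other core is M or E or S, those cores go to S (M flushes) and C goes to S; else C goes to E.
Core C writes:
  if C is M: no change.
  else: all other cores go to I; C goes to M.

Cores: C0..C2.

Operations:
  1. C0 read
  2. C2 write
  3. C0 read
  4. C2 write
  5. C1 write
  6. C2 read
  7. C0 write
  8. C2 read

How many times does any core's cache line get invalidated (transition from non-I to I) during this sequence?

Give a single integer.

Op 1: C0 read [C0 read from I: no other sharers -> C0=E (exclusive)] -> [E,I,I] (invalidations this op: 0; running total: 0)
Op 2: C2 write [C2 write: invalidate ['C0=E'] -> C2=M] -> [I,I,M] (invalidations this op: 1; running total: 1)
Op 3: C0 read [C0 read from I: others=['C2=M'] -> C0=S, others downsized to S] -> [S,I,S] (invalidations this op: 0; running total: 1)
Op 4: C2 write [C2 write: invalidate ['C0=S'] -> C2=M] -> [I,I,M] (invalidations this op: 1; running total: 2)
Op 5: C1 write [C1 write: invalidate ['C2=M'] -> C1=M] -> [I,M,I] (invalidations this op: 1; running total: 3)
Op 6: C2 read [C2 read from I: others=['C1=M'] -> C2=S, others downsized to S] -> [I,S,S] (invalidations this op: 0; running total: 3)
Op 7: C0 write [C0 write: invalidate ['C1=S', 'C2=S'] -> C0=M] -> [M,I,I] (invalidations this op: 2; running total: 5)
Op 8: C2 read [C2 read from I: others=['C0=M'] -> C2=S, others downsized to S] -> [S,I,S] (invalidations this op: 0; running total: 5)

Answer: 5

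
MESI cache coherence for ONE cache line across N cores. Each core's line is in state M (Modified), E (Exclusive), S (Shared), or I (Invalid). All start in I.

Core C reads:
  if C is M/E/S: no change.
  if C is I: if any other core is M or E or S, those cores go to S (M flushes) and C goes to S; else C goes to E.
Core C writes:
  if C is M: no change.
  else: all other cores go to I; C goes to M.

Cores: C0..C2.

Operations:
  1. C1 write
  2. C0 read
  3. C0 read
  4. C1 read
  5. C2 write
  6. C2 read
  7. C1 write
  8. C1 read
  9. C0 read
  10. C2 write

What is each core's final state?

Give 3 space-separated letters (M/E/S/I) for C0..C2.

Answer: I I M

Derivation:
Op 1: C1 write [C1 write: invalidate none -> C1=M] -> [I,M,I]
Op 2: C0 read [C0 read from I: others=['C1=M'] -> C0=S, others downsized to S] -> [S,S,I]
Op 3: C0 read [C0 read: already in S, no change] -> [S,S,I]
Op 4: C1 read [C1 read: already in S, no change] -> [S,S,I]
Op 5: C2 write [C2 write: invalidate ['C0=S', 'C1=S'] -> C2=M] -> [I,I,M]
Op 6: C2 read [C2 read: already in M, no change] -> [I,I,M]
Op 7: C1 write [C1 write: invalidate ['C2=M'] -> C1=M] -> [I,M,I]
Op 8: C1 read [C1 read: already in M, no change] -> [I,M,I]
Op 9: C0 read [C0 read from I: others=['C1=M'] -> C0=S, others downsized to S] -> [S,S,I]
Op 10: C2 write [C2 write: invalidate ['C0=S', 'C1=S'] -> C2=M] -> [I,I,M]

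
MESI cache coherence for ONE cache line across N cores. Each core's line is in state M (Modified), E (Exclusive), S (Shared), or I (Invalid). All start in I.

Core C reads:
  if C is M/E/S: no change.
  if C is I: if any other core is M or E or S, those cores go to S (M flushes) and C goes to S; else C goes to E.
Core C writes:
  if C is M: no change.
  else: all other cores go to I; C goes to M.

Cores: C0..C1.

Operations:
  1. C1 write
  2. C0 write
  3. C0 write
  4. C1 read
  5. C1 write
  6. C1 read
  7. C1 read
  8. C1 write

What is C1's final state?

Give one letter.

Answer: M

Derivation:
Op 1: C1 write [C1 write: invalidate none -> C1=M] -> [I,M]
Op 2: C0 write [C0 write: invalidate ['C1=M'] -> C0=M] -> [M,I]
Op 3: C0 write [C0 write: already M (modified), no change] -> [M,I]
Op 4: C1 read [C1 read from I: others=['C0=M'] -> C1=S, others downsized to S] -> [S,S]
Op 5: C1 write [C1 write: invalidate ['C0=S'] -> C1=M] -> [I,M]
Op 6: C1 read [C1 read: already in M, no change] -> [I,M]
Op 7: C1 read [C1 read: already in M, no change] -> [I,M]
Op 8: C1 write [C1 write: already M (modified), no change] -> [I,M]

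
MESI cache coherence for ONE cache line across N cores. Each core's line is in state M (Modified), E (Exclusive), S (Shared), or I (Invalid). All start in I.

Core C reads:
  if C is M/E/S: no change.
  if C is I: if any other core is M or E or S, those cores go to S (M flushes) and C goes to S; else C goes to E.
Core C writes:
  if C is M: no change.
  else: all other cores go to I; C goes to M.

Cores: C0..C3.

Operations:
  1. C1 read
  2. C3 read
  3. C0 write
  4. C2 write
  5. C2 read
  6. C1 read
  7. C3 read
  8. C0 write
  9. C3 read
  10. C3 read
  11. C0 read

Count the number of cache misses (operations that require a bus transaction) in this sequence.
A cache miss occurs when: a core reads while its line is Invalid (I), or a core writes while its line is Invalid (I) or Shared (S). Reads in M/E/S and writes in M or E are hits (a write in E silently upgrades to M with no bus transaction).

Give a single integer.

Answer: 8

Derivation:
Op 1: C1 read [C1 read from I: no other sharers -> C1=E (exclusive)] -> [I,E,I,I] [MISS #1: read from I]
Op 2: C3 read [C3 read from I: others=['C1=E'] -> C3=S, others downsized to S] -> [I,S,I,S] [MISS #2: read from I]
Op 3: C0 write [C0 write: invalidate ['C1=S', 'C3=S'] -> C0=M] -> [M,I,I,I] [MISS #3: write from I]
Op 4: C2 write [C2 write: invalidate ['C0=M'] -> C2=M] -> [I,I,M,I] [MISS #4: write from I]
Op 5: C2 read [C2 read: already in M, no change] -> [I,I,M,I] [hit: read from M]
Op 6: C1 read [C1 read from I: others=['C2=M'] -> C1=S, others downsized to S] -> [I,S,S,I] [MISS #5: read from I]
Op 7: C3 read [C3 read from I: others=['C1=S', 'C2=S'] -> C3=S, others downsized to S] -> [I,S,S,S] [MISS #6: read from I]
Op 8: C0 write [C0 write: invalidate ['C1=S', 'C2=S', 'C3=S'] -> C0=M] -> [M,I,I,I] [MISS #7: write from I]
Op 9: C3 read [C3 read from I: others=['C0=M'] -> C3=S, others downsized to S] -> [S,I,I,S] [MISS #8: read from I]
Op 10: C3 read [C3 read: already in S, no change] -> [S,I,I,S] [hit: read from S]
Op 11: C0 read [C0 read: already in S, no change] -> [S,I,I,S] [hit: read from S]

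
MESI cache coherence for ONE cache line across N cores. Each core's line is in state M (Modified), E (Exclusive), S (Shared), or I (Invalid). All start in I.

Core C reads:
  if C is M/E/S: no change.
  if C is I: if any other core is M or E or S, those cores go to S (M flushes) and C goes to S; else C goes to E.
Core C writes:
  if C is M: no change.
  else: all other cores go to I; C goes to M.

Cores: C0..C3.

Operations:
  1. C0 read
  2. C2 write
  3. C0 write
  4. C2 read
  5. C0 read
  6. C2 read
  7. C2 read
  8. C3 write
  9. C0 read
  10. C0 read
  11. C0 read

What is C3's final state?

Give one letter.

Op 1: C0 read [C0 read from I: no other sharers -> C0=E (exclusive)] -> [E,I,I,I]
Op 2: C2 write [C2 write: invalidate ['C0=E'] -> C2=M] -> [I,I,M,I]
Op 3: C0 write [C0 write: invalidate ['C2=M'] -> C0=M] -> [M,I,I,I]
Op 4: C2 read [C2 read from I: others=['C0=M'] -> C2=S, others downsized to S] -> [S,I,S,I]
Op 5: C0 read [C0 read: already in S, no change] -> [S,I,S,I]
Op 6: C2 read [C2 read: already in S, no change] -> [S,I,S,I]
Op 7: C2 read [C2 read: already in S, no change] -> [S,I,S,I]
Op 8: C3 write [C3 write: invalidate ['C0=S', 'C2=S'] -> C3=M] -> [I,I,I,M]
Op 9: C0 read [C0 read from I: others=['C3=M'] -> C0=S, others downsized to S] -> [S,I,I,S]
Op 10: C0 read [C0 read: already in S, no change] -> [S,I,I,S]
Op 11: C0 read [C0 read: already in S, no change] -> [S,I,I,S]

Answer: S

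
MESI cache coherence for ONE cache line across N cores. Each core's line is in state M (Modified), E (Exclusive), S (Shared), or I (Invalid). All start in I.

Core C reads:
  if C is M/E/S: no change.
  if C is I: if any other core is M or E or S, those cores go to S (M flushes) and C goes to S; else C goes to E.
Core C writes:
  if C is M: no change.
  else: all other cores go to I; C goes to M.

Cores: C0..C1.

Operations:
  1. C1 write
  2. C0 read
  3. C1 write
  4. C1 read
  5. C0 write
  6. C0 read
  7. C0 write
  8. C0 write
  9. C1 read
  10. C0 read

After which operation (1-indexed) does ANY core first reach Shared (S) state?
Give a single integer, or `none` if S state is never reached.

Op 1: C1 write [C1 write: invalidate none -> C1=M] -> [I,M]
Op 2: C0 read [C0 read from I: others=['C1=M'] -> C0=S, others downsized to S] -> [S,S]
  -> First S state at op 2; remaining ops need not be traced.

Answer: 2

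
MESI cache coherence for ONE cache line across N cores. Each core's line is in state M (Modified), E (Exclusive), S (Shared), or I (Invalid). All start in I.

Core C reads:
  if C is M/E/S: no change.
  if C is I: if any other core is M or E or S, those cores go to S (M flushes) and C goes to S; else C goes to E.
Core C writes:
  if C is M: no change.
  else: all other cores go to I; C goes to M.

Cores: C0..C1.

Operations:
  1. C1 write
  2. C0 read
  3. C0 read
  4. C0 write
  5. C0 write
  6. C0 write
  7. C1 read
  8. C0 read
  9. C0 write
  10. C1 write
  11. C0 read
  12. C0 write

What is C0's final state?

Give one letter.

Op 1: C1 write [C1 write: invalidate none -> C1=M] -> [I,M]
Op 2: C0 read [C0 read from I: others=['C1=M'] -> C0=S, others downsized to S] -> [S,S]
Op 3: C0 read [C0 read: already in S, no change] -> [S,S]
Op 4: C0 write [C0 write: invalidate ['C1=S'] -> C0=M] -> [M,I]
Op 5: C0 write [C0 write: already M (modified), no change] -> [M,I]
Op 6: C0 write [C0 write: already M (modified), no change] -> [M,I]
Op 7: C1 read [C1 read from I: others=['C0=M'] -> C1=S, others downsized to S] -> [S,S]
Op 8: C0 read [C0 read: already in S, no change] -> [S,S]
Op 9: C0 write [C0 write: invalidate ['C1=S'] -> C0=M] -> [M,I]
Op 10: C1 write [C1 write: invalidate ['C0=M'] -> C1=M] -> [I,M]
Op 11: C0 read [C0 read from I: others=['C1=M'] -> C0=S, others downsized to S] -> [S,S]
Op 12: C0 write [C0 write: invalidate ['C1=S'] -> C0=M] -> [M,I]

Answer: M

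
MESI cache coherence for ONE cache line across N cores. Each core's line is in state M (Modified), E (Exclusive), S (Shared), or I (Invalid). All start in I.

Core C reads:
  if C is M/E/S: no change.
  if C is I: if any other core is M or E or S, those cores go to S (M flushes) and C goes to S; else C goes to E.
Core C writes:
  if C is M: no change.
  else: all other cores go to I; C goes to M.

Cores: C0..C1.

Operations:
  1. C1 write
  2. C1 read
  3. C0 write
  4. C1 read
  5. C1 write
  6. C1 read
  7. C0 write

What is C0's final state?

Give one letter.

Answer: M

Derivation:
Op 1: C1 write [C1 write: invalidate none -> C1=M] -> [I,M]
Op 2: C1 read [C1 read: already in M, no change] -> [I,M]
Op 3: C0 write [C0 write: invalidate ['C1=M'] -> C0=M] -> [M,I]
Op 4: C1 read [C1 read from I: others=['C0=M'] -> C1=S, others downsized to S] -> [S,S]
Op 5: C1 write [C1 write: invalidate ['C0=S'] -> C1=M] -> [I,M]
Op 6: C1 read [C1 read: already in M, no change] -> [I,M]
Op 7: C0 write [C0 write: invalidate ['C1=M'] -> C0=M] -> [M,I]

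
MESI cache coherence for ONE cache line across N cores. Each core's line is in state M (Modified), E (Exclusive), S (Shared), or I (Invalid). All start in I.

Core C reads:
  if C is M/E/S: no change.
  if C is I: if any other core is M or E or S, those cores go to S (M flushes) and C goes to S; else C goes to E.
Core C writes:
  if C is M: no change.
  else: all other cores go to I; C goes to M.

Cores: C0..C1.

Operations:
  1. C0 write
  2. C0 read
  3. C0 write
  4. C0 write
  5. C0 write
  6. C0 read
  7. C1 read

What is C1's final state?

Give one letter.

Op 1: C0 write [C0 write: invalidate none -> C0=M] -> [M,I]
Op 2: C0 read [C0 read: already in M, no change] -> [M,I]
Op 3: C0 write [C0 write: already M (modified), no change] -> [M,I]
Op 4: C0 write [C0 write: already M (modified), no change] -> [M,I]
Op 5: C0 write [C0 write: already M (modified), no change] -> [M,I]
Op 6: C0 read [C0 read: already in M, no change] -> [M,I]
Op 7: C1 read [C1 read from I: others=['C0=M'] -> C1=S, others downsized to S] -> [S,S]

Answer: S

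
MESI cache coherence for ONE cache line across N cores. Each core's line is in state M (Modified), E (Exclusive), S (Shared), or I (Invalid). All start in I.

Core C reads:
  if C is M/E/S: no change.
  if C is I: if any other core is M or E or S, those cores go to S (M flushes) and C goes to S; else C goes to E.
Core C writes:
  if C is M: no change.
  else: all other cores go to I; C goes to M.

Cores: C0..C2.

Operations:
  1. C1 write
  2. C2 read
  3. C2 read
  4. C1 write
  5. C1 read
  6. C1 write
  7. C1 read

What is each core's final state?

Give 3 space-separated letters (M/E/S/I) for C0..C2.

Answer: I M I

Derivation:
Op 1: C1 write [C1 write: invalidate none -> C1=M] -> [I,M,I]
Op 2: C2 read [C2 read from I: others=['C1=M'] -> C2=S, others downsized to S] -> [I,S,S]
Op 3: C2 read [C2 read: already in S, no change] -> [I,S,S]
Op 4: C1 write [C1 write: invalidate ['C2=S'] -> C1=M] -> [I,M,I]
Op 5: C1 read [C1 read: already in M, no change] -> [I,M,I]
Op 6: C1 write [C1 write: already M (modified), no change] -> [I,M,I]
Op 7: C1 read [C1 read: already in M, no change] -> [I,M,I]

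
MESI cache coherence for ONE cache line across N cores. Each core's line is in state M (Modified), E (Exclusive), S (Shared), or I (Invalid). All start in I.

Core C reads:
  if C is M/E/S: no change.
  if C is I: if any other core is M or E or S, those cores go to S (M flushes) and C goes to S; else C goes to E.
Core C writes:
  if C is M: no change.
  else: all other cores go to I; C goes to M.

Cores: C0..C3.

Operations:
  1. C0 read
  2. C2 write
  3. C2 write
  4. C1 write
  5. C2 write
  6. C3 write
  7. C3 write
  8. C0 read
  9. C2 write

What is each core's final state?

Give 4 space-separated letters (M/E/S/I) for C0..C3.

Answer: I I M I

Derivation:
Op 1: C0 read [C0 read from I: no other sharers -> C0=E (exclusive)] -> [E,I,I,I]
Op 2: C2 write [C2 write: invalidate ['C0=E'] -> C2=M] -> [I,I,M,I]
Op 3: C2 write [C2 write: already M (modified), no change] -> [I,I,M,I]
Op 4: C1 write [C1 write: invalidate ['C2=M'] -> C1=M] -> [I,M,I,I]
Op 5: C2 write [C2 write: invalidate ['C1=M'] -> C2=M] -> [I,I,M,I]
Op 6: C3 write [C3 write: invalidate ['C2=M'] -> C3=M] -> [I,I,I,M]
Op 7: C3 write [C3 write: already M (modified), no change] -> [I,I,I,M]
Op 8: C0 read [C0 read from I: others=['C3=M'] -> C0=S, others downsized to S] -> [S,I,I,S]
Op 9: C2 write [C2 write: invalidate ['C0=S', 'C3=S'] -> C2=M] -> [I,I,M,I]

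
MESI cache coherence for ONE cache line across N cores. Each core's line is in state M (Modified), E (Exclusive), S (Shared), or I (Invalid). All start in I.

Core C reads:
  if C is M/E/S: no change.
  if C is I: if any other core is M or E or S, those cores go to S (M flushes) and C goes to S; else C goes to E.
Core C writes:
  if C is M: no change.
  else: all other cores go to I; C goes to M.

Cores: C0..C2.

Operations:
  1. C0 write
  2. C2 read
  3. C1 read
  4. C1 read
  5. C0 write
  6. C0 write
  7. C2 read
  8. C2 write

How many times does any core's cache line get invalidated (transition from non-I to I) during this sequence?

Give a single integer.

Op 1: C0 write [C0 write: invalidate none -> C0=M] -> [M,I,I] (invalidations this op: 0; running total: 0)
Op 2: C2 read [C2 read from I: others=['C0=M'] -> C2=S, others downsized to S] -> [S,I,S] (invalidations this op: 0; running total: 0)
Op 3: C1 read [C1 read from I: others=['C0=S', 'C2=S'] -> C1=S, others downsized to S] -> [S,S,S] (invalidations this op: 0; running total: 0)
Op 4: C1 read [C1 read: already in S, no change] -> [S,S,S] (invalidations this op: 0; running total: 0)
Op 5: C0 write [C0 write: invalidate ['C1=S', 'C2=S'] -> C0=M] -> [M,I,I] (invalidations this op: 2; running total: 2)
Op 6: C0 write [C0 write: already M (modified), no change] -> [M,I,I] (invalidations this op: 0; running total: 2)
Op 7: C2 read [C2 read from I: others=['C0=M'] -> C2=S, others downsized to S] -> [S,I,S] (invalidations this op: 0; running total: 2)
Op 8: C2 write [C2 write: invalidate ['C0=S'] -> C2=M] -> [I,I,M] (invalidations this op: 1; running total: 3)

Answer: 3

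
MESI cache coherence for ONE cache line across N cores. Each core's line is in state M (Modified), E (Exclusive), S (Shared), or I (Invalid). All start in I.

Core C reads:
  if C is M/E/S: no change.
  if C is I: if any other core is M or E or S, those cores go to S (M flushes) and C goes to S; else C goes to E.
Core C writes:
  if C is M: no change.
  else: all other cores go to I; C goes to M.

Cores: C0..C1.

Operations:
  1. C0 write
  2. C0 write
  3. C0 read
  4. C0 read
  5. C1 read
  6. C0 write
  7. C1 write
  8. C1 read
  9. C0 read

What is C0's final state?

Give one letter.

Answer: S

Derivation:
Op 1: C0 write [C0 write: invalidate none -> C0=M] -> [M,I]
Op 2: C0 write [C0 write: already M (modified), no change] -> [M,I]
Op 3: C0 read [C0 read: already in M, no change] -> [M,I]
Op 4: C0 read [C0 read: already in M, no change] -> [M,I]
Op 5: C1 read [C1 read from I: others=['C0=M'] -> C1=S, others downsized to S] -> [S,S]
Op 6: C0 write [C0 write: invalidate ['C1=S'] -> C0=M] -> [M,I]
Op 7: C1 write [C1 write: invalidate ['C0=M'] -> C1=M] -> [I,M]
Op 8: C1 read [C1 read: already in M, no change] -> [I,M]
Op 9: C0 read [C0 read from I: others=['C1=M'] -> C0=S, others downsized to S] -> [S,S]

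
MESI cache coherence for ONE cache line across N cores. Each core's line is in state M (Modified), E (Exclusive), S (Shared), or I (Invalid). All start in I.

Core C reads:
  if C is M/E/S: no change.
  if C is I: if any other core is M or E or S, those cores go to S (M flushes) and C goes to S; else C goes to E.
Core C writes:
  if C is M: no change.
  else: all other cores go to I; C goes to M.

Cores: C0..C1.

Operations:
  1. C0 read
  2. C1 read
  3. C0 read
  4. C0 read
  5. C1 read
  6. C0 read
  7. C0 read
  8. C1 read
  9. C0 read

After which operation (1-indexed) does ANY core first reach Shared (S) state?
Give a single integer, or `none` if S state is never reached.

Answer: 2

Derivation:
Op 1: C0 read [C0 read from I: no other sharers -> C0=E (exclusive)] -> [E,I]
Op 2: C1 read [C1 read from I: others=['C0=E'] -> C1=S, others downsized to S] -> [S,S]
  -> First S state at op 2; remaining ops need not be traced.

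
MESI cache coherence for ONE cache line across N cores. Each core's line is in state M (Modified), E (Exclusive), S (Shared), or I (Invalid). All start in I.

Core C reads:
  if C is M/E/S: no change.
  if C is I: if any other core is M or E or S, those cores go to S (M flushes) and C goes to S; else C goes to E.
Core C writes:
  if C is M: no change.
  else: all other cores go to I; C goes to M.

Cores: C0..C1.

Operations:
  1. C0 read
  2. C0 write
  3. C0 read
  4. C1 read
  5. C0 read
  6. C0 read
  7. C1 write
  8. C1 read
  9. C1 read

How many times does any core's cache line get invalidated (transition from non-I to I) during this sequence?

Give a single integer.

Answer: 1

Derivation:
Op 1: C0 read [C0 read from I: no other sharers -> C0=E (exclusive)] -> [E,I] (invalidations this op: 0; running total: 0)
Op 2: C0 write [C0 write: invalidate none -> C0=M] -> [M,I] (invalidations this op: 0; running total: 0)
Op 3: C0 read [C0 read: already in M, no change] -> [M,I] (invalidations this op: 0; running total: 0)
Op 4: C1 read [C1 read from I: others=['C0=M'] -> C1=S, others downsized to S] -> [S,S] (invalidations this op: 0; running total: 0)
Op 5: C0 read [C0 read: already in S, no change] -> [S,S] (invalidations this op: 0; running total: 0)
Op 6: C0 read [C0 read: already in S, no change] -> [S,S] (invalidations this op: 0; running total: 0)
Op 7: C1 write [C1 write: invalidate ['C0=S'] -> C1=M] -> [I,M] (invalidations this op: 1; running total: 1)
Op 8: C1 read [C1 read: already in M, no change] -> [I,M] (invalidations this op: 0; running total: 1)
Op 9: C1 read [C1 read: already in M, no change] -> [I,M] (invalidations this op: 0; running total: 1)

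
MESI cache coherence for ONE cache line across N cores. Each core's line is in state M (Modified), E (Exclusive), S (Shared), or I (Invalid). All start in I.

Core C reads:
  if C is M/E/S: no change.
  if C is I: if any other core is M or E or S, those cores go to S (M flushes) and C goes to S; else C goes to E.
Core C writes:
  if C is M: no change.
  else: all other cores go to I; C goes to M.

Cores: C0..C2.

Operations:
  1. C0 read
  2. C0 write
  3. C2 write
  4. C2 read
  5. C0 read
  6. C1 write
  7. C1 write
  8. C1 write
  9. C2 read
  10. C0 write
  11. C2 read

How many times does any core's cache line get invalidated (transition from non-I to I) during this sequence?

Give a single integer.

Answer: 5

Derivation:
Op 1: C0 read [C0 read from I: no other sharers -> C0=E (exclusive)] -> [E,I,I] (invalidations this op: 0; running total: 0)
Op 2: C0 write [C0 write: invalidate none -> C0=M] -> [M,I,I] (invalidations this op: 0; running total: 0)
Op 3: C2 write [C2 write: invalidate ['C0=M'] -> C2=M] -> [I,I,M] (invalidations this op: 1; running total: 1)
Op 4: C2 read [C2 read: already in M, no change] -> [I,I,M] (invalidations this op: 0; running total: 1)
Op 5: C0 read [C0 read from I: others=['C2=M'] -> C0=S, others downsized to S] -> [S,I,S] (invalidations this op: 0; running total: 1)
Op 6: C1 write [C1 write: invalidate ['C0=S', 'C2=S'] -> C1=M] -> [I,M,I] (invalidations this op: 2; running total: 3)
Op 7: C1 write [C1 write: already M (modified), no change] -> [I,M,I] (invalidations this op: 0; running total: 3)
Op 8: C1 write [C1 write: already M (modified), no change] -> [I,M,I] (invalidations this op: 0; running total: 3)
Op 9: C2 read [C2 read from I: others=['C1=M'] -> C2=S, others downsized to S] -> [I,S,S] (invalidations this op: 0; running total: 3)
Op 10: C0 write [C0 write: invalidate ['C1=S', 'C2=S'] -> C0=M] -> [M,I,I] (invalidations this op: 2; running total: 5)
Op 11: C2 read [C2 read from I: others=['C0=M'] -> C2=S, others downsized to S] -> [S,I,S] (invalidations this op: 0; running total: 5)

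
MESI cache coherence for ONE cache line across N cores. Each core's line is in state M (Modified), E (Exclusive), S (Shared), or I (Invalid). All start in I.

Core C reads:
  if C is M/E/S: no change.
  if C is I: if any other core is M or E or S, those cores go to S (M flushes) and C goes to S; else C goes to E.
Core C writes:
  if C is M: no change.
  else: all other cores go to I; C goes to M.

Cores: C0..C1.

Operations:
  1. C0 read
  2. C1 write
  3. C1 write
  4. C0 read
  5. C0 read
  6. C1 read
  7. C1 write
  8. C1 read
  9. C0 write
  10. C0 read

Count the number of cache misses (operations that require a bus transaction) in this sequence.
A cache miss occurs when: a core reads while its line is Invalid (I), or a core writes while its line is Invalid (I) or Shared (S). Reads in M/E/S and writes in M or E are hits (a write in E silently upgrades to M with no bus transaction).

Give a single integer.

Answer: 5

Derivation:
Op 1: C0 read [C0 read from I: no other sharers -> C0=E (exclusive)] -> [E,I] [MISS #1: read from I]
Op 2: C1 write [C1 write: invalidate ['C0=E'] -> C1=M] -> [I,M] [MISS #2: write from I]
Op 3: C1 write [C1 write: already M (modified), no change] -> [I,M] [hit: write from M]
Op 4: C0 read [C0 read from I: others=['C1=M'] -> C0=S, others downsized to S] -> [S,S] [MISS #3: read from I]
Op 5: C0 read [C0 read: already in S, no change] -> [S,S] [hit: read from S]
Op 6: C1 read [C1 read: already in S, no change] -> [S,S] [hit: read from S]
Op 7: C1 write [C1 write: invalidate ['C0=S'] -> C1=M] -> [I,M] [MISS #4: write from S]
Op 8: C1 read [C1 read: already in M, no change] -> [I,M] [hit: read from M]
Op 9: C0 write [C0 write: invalidate ['C1=M'] -> C0=M] -> [M,I] [MISS #5: write from I]
Op 10: C0 read [C0 read: already in M, no change] -> [M,I] [hit: read from M]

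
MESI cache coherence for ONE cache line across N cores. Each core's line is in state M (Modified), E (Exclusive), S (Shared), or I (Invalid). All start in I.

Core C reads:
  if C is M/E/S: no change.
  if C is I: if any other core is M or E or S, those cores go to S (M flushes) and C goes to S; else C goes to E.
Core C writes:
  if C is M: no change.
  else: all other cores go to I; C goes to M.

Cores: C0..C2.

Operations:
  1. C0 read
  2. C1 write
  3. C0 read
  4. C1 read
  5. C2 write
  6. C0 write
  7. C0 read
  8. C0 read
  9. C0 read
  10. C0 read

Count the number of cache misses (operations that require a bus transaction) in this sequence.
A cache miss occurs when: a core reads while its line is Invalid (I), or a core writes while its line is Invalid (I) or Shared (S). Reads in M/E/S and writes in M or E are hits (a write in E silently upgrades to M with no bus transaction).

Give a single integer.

Op 1: C0 read [C0 read from I: no other sharers -> C0=E (exclusive)] -> [E,I,I] [MISS #1: read from I]
Op 2: C1 write [C1 write: invalidate ['C0=E'] -> C1=M] -> [I,M,I] [MISS #2: write from I]
Op 3: C0 read [C0 read from I: others=['C1=M'] -> C0=S, others downsized to S] -> [S,S,I] [MISS #3: read from I]
Op 4: C1 read [C1 read: already in S, no change] -> [S,S,I] [hit: read from S]
Op 5: C2 write [C2 write: invalidate ['C0=S', 'C1=S'] -> C2=M] -> [I,I,M] [MISS #4: write from I]
Op 6: C0 write [C0 write: invalidate ['C2=M'] -> C0=M] -> [M,I,I] [MISS #5: write from I]
Op 7: C0 read [C0 read: already in M, no change] -> [M,I,I] [hit: read from M]
Op 8: C0 read [C0 read: already in M, no change] -> [M,I,I] [hit: read from M]
Op 9: C0 read [C0 read: already in M, no change] -> [M,I,I] [hit: read from M]
Op 10: C0 read [C0 read: already in M, no change] -> [M,I,I] [hit: read from M]

Answer: 5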